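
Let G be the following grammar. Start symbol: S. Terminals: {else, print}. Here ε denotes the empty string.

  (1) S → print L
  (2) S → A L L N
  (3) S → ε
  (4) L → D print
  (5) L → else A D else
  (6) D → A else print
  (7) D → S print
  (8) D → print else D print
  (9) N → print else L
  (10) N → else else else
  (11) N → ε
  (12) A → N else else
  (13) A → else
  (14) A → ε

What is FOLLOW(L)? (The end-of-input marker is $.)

{$, else, print}

FIRST(N) = {ε, else, print}
FIRST(A) = {ε, else, print}  (via N else else)
FIRST(S) = {ε, else, print}  (via A L L N)
FIRST(D) = {else, print}  (via A else print, S print)
FIRST(L) = {else, print}  (via D print)
FOLLOW(S) includes $ since S is the start symbol.
FOLLOW(S): in D→S print, S is followed by print with FIRST {print}. Thus FOLLOW(S) = {$, print}.
FOLLOW(D): in L→D print, D is followed by print with FIRST {print}; in L→else A D else, D is followed by else with FIRST {else}; in D→print else D print, D is followed by print with FIRST {print}. Thus FOLLOW(D) = {else, print}.
FOLLOW(N): in S→A L L N, the suffix after N is empty, so FOLLOW(N) ⊇ FOLLOW(S) = {$, print}; in A→N else else, N is followed by else else with FIRST {else}. Thus FOLLOW(N) = {$, else, print}.
FOLLOW(L): in S→print L, the suffix after L is empty, so FOLLOW(L) ⊇ FOLLOW(S) = {$, print}; in S→A L L N (occurrence 1), L is followed by L N with FIRST {else, print}; in S→A L L N (occurrence 2), L is followed by N with FIRST {ε, else, print}; in S→A L L N (occurrence 2), the suffix after L is nullable, so FOLLOW(L) ⊇ FOLLOW(S) = {$, print}; in N→print else L, the suffix after L is empty, so FOLLOW(L) ⊇ FOLLOW(N) = {$, else, print}. Thus FOLLOW(L) = {$, else, print}.
FOLLOW(A): in S→A L L N, A is followed by L L N with FIRST {else, print}; in L→else A D else, A is followed by D else with FIRST {else, print}; in D→A else print, A is followed by else print with FIRST {else}. Thus FOLLOW(A) = {else, print}.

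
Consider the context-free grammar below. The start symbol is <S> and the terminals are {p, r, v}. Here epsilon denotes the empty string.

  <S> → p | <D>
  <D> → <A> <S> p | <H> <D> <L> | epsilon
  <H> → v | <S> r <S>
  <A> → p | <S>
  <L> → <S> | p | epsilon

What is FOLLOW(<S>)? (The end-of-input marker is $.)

{$, p, r, v}

FIRST(<S>): from <S>→p we get {p}; from <S>→<D> we get {epsilon, p, r, v}. So FIRST(<S>) = {epsilon, p, r, v}.
FIRST(<H>): from <H>→v we get {v}; from <H>→<S> r <S> we get {p, r, v}. So FIRST(<H>) = {p, r, v}.
FIRST(<A>): from <A>→p we get {p}; from <A>→<S> we get {epsilon, p, r, v}. So FIRST(<A>) = {epsilon, p, r, v}.
FIRST(<L>): from <L>→<S> we get {epsilon, p, r, v}; from <L>→p we get {p}; from <L>→epsilon we get {epsilon}. So FIRST(<L>) = {epsilon, p, r, v}.
FIRST(<D>): from <D>→<A> <S> p we get {p, r, v}; from <D>→<H> <D> <L> we get {p, r, v}; from <D>→epsilon we get {epsilon}. So FIRST(<D>) = {epsilon, p, r, v}.
FOLLOW(<S>) includes $ since <S> is the start symbol.
FOLLOW(<A>): in <D>→<A> <S> p, <A> is followed by <S> p with FIRST {p, r, v}. Thus FOLLOW(<A>) = {p, r, v}.
FOLLOW(<S>): in <D>→<A> <S> p, <S> is followed by p with FIRST {p}; in <H>→<S> r <S> (occurrence 1), <S> is followed by r <S> with FIRST {r}; in <H>→<S> r <S> (occurrence 2), the suffix after <S> is empty, so FOLLOW(<S>) ⊇ FOLLOW(<H>) = {$, p, r, v}; in <A>→<S>, the suffix after <S> is empty, so FOLLOW(<S>) ⊇ FOLLOW(<A>) = {p, r, v}; in <L>→<S>, the suffix after <S> is empty, so FOLLOW(<S>) ⊇ FOLLOW(<L>) = {$, p, r, v}. Thus FOLLOW(<S>) = {$, p, r, v}.
FOLLOW(<D>): in <S>→<D>, the suffix after <D> is empty, so FOLLOW(<D>) ⊇ FOLLOW(<S>) = {$, p, r, v}; in <D>→<H> <D> <L>, <D> is followed by <L> with FIRST {epsilon, p, r, v}; in <D>→<H> <D> <L>, the suffix after <D> is nullable (adds nothing new). Thus FOLLOW(<D>) = {$, p, r, v}.
FOLLOW(<H>): in <D>→<H> <D> <L>, <H> is followed by <D> <L> with FIRST {epsilon, p, r, v}; in <D>→<H> <D> <L>, the suffix after <H> is nullable, so FOLLOW(<H>) ⊇ FOLLOW(<D>) = {$, p, r, v}. Thus FOLLOW(<H>) = {$, p, r, v}.
FOLLOW(<L>): in <D>→<H> <D> <L>, the suffix after <L> is empty, so FOLLOW(<L>) ⊇ FOLLOW(<D>) = {$, p, r, v}. Thus FOLLOW(<L>) = {$, p, r, v}.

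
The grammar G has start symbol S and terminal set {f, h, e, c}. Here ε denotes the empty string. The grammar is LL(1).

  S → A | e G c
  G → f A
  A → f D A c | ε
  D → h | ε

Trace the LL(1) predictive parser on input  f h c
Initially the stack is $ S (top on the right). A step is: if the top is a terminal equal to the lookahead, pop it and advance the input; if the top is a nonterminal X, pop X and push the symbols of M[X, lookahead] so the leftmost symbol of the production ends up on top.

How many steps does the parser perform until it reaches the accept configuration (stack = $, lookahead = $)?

     Stack      Input    Action
  1  $ S        f h c $  expand S → A
  2  $ A        f h c $  expand A → f D A c
  3  $ c A D f  f h c $  match f
  4  $ c A D    h c $    expand D → h
  5  $ c A h    h c $    match h
  6  $ c A      c $      expand A → ε
  7  $ c        c $      match c
Accept reached after 7 steps.

7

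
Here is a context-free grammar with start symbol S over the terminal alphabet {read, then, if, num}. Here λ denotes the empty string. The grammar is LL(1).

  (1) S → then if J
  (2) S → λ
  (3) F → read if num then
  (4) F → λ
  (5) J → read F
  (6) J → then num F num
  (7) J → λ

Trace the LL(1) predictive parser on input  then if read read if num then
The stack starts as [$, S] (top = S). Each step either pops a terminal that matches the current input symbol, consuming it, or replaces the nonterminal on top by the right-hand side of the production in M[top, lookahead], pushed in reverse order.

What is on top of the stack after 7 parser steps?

if

step 1: stack=$ S  input=then if read read if num then $  — expand S → then if J
step 2: stack=$ J if then  input=then if read read if num then $  — match then
step 3: stack=$ J if  input=if read read if num then $  — match if
step 4: stack=$ J  input=read read if num then $  — expand J → read F
step 5: stack=$ F read  input=read read if num then $  — match read
step 6: stack=$ F  input=read if num then $  — expand F → read if num then
step 7: stack=$ then num if read  input=read if num then $  — match read
Stack after step 7: $ then num if (top = if).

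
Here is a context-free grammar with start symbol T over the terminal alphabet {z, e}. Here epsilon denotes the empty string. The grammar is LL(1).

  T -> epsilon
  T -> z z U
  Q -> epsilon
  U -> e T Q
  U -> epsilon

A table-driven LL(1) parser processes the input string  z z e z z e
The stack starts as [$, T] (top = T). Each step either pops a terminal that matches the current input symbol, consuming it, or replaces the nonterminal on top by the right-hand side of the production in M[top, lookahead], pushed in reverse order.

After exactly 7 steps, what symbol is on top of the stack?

z

     Stack      Input          Action
  1  $ T        z z e z z e $  expand T -> z z U
  2  $ U z z    z z e z z e $  match z
  3  $ U z      z e z z e $    match z
  4  $ U        e z z e $      expand U -> e T Q
  5  $ Q T e    e z z e $      match e
  6  $ Q T      z z e $        expand T -> z z U
  7  $ Q U z z  z z e $        match z
Stack after step 7: $ Q U z (top = z).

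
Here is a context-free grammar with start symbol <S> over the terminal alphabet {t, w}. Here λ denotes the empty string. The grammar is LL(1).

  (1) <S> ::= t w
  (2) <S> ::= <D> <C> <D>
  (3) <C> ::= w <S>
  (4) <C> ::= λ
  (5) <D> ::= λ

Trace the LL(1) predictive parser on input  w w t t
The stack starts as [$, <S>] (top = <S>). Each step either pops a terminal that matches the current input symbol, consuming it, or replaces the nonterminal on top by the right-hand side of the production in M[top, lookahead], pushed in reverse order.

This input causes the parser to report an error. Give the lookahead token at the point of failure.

t

step 1: stack=$ <S>  input=w w t t $  — expand <S> ::= <D> <C> <D>
step 2: stack=$ <D> <C> <D>  input=w w t t $  — expand <D> ::= λ
step 3: stack=$ <D> <C>  input=w w t t $  — expand <C> ::= w <S>
step 4: stack=$ <D> <S> w  input=w w t t $  — match w
step 5: stack=$ <D> <S>  input=w t t $  — expand <S> ::= <D> <C> <D>
step 6: stack=$ <D> <D> <C> <D>  input=w t t $  — expand <D> ::= λ
step 7: stack=$ <D> <D> <C>  input=w t t $  — expand <C> ::= w <S>
step 8: stack=$ <D> <D> <S> w  input=w t t $  — match w
step 9: stack=$ <D> <D> <S>  input=t t $  — expand <S> ::= t w
step 10: stack=$ <D> <D> w t  input=t t $  — match t
step 11: stack=$ <D> <D> w  input=t $  — error: top is terminal w but lookahead is t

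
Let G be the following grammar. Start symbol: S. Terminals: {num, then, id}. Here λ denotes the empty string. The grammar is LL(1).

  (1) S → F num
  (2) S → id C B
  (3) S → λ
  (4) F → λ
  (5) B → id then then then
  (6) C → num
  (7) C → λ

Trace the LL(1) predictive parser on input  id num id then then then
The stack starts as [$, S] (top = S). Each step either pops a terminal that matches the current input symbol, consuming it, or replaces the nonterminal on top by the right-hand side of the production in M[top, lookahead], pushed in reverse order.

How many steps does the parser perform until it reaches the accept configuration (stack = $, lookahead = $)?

step 1: stack=$ S  input=id num id then then then $  — expand S → id C B
step 2: stack=$ B C id  input=id num id then then then $  — match id
step 3: stack=$ B C  input=num id then then then $  — expand C → num
step 4: stack=$ B num  input=num id then then then $  — match num
step 5: stack=$ B  input=id then then then $  — expand B → id then then then
step 6: stack=$ then then then id  input=id then then then $  — match id
step 7: stack=$ then then then  input=then then then $  — match then
step 8: stack=$ then then  input=then then $  — match then
step 9: stack=$ then  input=then $  — match then
Accept reached after 9 steps.

9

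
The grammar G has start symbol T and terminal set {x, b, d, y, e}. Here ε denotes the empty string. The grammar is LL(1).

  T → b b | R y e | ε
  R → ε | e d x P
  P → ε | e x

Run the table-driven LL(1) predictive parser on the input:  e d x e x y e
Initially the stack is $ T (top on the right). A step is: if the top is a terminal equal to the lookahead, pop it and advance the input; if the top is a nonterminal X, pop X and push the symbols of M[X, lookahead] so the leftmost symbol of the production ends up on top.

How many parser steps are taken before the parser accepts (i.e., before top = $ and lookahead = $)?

10

      Stack          Input            Action
   1  $ T            e d x e x y e $  expand T → R y e
   2  $ e y R        e d x e x y e $  expand R → e d x P
   3  $ e y P x d e  e d x e x y e $  match e
   4  $ e y P x d    d x e x y e $    match d
   5  $ e y P x      x e x y e $      match x
   6  $ e y P        e x y e $        expand P → e x
   7  $ e y x e      e x y e $        match e
   8  $ e y x        x y e $          match x
   9  $ e y          y e $            match y
  10  $ e            e $              match e
Accept reached after 10 steps.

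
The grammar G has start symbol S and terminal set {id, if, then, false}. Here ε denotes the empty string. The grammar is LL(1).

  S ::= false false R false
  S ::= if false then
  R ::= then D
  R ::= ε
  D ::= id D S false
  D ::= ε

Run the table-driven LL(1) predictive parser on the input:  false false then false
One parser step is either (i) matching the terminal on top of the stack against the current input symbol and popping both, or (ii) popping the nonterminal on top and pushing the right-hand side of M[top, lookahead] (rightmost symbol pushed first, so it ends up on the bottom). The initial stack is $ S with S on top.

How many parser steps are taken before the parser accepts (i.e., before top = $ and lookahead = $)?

7

step 1: stack=$ S  input=false false then false $  — expand S ::= false false R false
step 2: stack=$ false R false false  input=false false then false $  — match false
step 3: stack=$ false R false  input=false then false $  — match false
step 4: stack=$ false R  input=then false $  — expand R ::= then D
step 5: stack=$ false D then  input=then false $  — match then
step 6: stack=$ false D  input=false $  — expand D ::= ε
step 7: stack=$ false  input=false $  — match false
Accept reached after 7 steps.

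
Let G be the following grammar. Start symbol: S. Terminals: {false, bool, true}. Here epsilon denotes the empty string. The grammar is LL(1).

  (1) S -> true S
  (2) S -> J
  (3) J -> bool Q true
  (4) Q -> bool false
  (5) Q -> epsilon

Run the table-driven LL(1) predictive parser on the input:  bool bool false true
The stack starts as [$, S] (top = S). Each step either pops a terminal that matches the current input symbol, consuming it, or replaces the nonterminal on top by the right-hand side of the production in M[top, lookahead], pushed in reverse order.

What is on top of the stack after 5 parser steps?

false

step 1: stack=$ S  input=bool bool false true $  — expand S -> J
step 2: stack=$ J  input=bool bool false true $  — expand J -> bool Q true
step 3: stack=$ true Q bool  input=bool bool false true $  — match bool
step 4: stack=$ true Q  input=bool false true $  — expand Q -> bool false
step 5: stack=$ true false bool  input=bool false true $  — match bool
Stack after step 5: $ true false (top = false).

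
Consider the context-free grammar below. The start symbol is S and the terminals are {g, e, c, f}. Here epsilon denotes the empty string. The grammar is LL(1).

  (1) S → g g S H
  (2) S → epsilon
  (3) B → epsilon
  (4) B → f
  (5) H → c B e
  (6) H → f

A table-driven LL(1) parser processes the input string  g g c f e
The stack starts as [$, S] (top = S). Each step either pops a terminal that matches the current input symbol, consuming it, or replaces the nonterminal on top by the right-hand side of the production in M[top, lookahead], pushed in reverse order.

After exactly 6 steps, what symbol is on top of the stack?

     Stack      Input        Action
  1  $ S        g g c f e $  expand S → g g S H
  2  $ H S g g  g g c f e $  match g
  3  $ H S g    g c f e $    match g
  4  $ H S      c f e $      expand S → epsilon
  5  $ H        c f e $      expand H → c B e
  6  $ e B c    c f e $      match c
Stack after step 6: $ e B (top = B).

B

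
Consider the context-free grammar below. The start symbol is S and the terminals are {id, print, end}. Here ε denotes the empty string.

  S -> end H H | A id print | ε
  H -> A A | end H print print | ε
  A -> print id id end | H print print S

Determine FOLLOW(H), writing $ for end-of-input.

{$, end, id, print}

FIRST(S) = {ε, end, print}  (via A id print)
FIRST(H) = {ε, end, print}  (via A A)
FIRST(A) = {end, print}  (via H print print S)
FOLLOW(S) includes $ since S is the start symbol.
FOLLOW(S): in A->H print print S, the suffix after S is empty, so FOLLOW(S) ⊇ FOLLOW(A) = {$, end, id, print}. Thus FOLLOW(S) = {$, end, id, print}.
FOLLOW(H): in S->end H H (occurrence 1), H is followed by H with FIRST {ε, end, print}; in S->end H H (occurrence 1), the suffix after H is nullable, so FOLLOW(H) ⊇ FOLLOW(S) = {$, end, id, print}; in S->end H H (occurrence 2), the suffix after H is empty, so FOLLOW(H) ⊇ FOLLOW(S) = {$, end, id, print}; in H->end H print print, H is followed by print print with FIRST {print}; in A->H print print S, H is followed by print print S with FIRST {print}. Thus FOLLOW(H) = {$, end, id, print}.
FOLLOW(A): in S->A id print, A is followed by id print with FIRST {id}; in H->A A (occurrence 1), A is followed by A with FIRST {end, print}; in H->A A (occurrence 2), the suffix after A is empty, so FOLLOW(A) ⊇ FOLLOW(H) = {$, end, id, print}. Thus FOLLOW(A) = {$, end, id, print}.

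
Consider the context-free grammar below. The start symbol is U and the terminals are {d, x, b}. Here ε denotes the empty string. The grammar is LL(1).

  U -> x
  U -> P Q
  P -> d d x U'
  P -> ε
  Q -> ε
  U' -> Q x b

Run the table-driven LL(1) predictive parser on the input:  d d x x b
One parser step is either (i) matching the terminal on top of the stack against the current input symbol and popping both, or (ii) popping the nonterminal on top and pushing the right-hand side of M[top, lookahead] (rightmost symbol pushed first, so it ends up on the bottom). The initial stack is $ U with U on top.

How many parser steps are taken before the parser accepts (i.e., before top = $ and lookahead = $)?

      Stack         Input        Action
   1  $ U           d d x x b $  expand U -> P Q
   2  $ Q P         d d x x b $  expand P -> d d x U'
   3  $ Q U' x d d  d d x x b $  match d
   4  $ Q U' x d    d x x b $    match d
   5  $ Q U' x      x x b $      match x
   6  $ Q U'        x b $        expand U' -> Q x b
   7  $ Q b x Q     x b $        expand Q -> ε
   8  $ Q b x       x b $        match x
   9  $ Q b         b $          match b
  10  $ Q           $            expand Q -> ε
Accept reached after 10 steps.

10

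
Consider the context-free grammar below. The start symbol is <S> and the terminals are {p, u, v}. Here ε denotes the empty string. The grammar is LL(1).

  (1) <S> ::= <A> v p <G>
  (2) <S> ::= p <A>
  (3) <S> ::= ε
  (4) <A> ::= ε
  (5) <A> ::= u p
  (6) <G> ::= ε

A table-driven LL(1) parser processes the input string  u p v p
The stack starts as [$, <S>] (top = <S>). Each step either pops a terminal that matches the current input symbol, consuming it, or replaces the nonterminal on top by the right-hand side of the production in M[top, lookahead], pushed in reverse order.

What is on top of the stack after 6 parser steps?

step 1: stack=$ <S>  input=u p v p $  — expand <S> ::= <A> v p <G>
step 2: stack=$ <G> p v <A>  input=u p v p $  — expand <A> ::= u p
step 3: stack=$ <G> p v p u  input=u p v p $  — match u
step 4: stack=$ <G> p v p  input=p v p $  — match p
step 5: stack=$ <G> p v  input=v p $  — match v
step 6: stack=$ <G> p  input=p $  — match p
Stack after step 6: $ <G> (top = <G>).

<G>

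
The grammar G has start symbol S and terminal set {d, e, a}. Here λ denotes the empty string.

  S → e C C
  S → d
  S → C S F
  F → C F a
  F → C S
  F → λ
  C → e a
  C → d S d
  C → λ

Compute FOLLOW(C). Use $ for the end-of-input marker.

{$, a, d, e}

FIRST(C) = {λ, d, e}
FIRST(S) = {d, e}  (via C S F)
FIRST(F) = {λ, a, d, e}  (via C F a, C S)
FOLLOW(S) includes $ since S is the start symbol.
FOLLOW(S): in S→C S F, S is followed by F with FIRST {λ, a, d, e}; in S→C S F, the suffix after S is nullable (adds nothing new); in F→C S, the suffix after S is empty, so FOLLOW(S) ⊇ FOLLOW(F) = {$, a, d, e}; in C→d S d, S is followed by d with FIRST {d}. Thus FOLLOW(S) = {$, a, d, e}.
FOLLOW(F): in S→C S F, the suffix after F is empty, so FOLLOW(F) ⊇ FOLLOW(S) = {$, a, d, e}; in F→C F a, F is followed by a with FIRST {a}. Thus FOLLOW(F) = {$, a, d, e}.
FOLLOW(C): in S→e C C (occurrence 1), C is followed by C with FIRST {λ, d, e}; in S→e C C (occurrence 1), the suffix after C is nullable, so FOLLOW(C) ⊇ FOLLOW(S) = {$, a, d, e}; in S→e C C (occurrence 2), the suffix after C is empty, so FOLLOW(C) ⊇ FOLLOW(S) = {$, a, d, e}; in S→C S F, C is followed by S F with FIRST {d, e}; in F→C F a, C is followed by F a with FIRST {a, d, e}; in F→C S, C is followed by S with FIRST {d, e}. Thus FOLLOW(C) = {$, a, d, e}.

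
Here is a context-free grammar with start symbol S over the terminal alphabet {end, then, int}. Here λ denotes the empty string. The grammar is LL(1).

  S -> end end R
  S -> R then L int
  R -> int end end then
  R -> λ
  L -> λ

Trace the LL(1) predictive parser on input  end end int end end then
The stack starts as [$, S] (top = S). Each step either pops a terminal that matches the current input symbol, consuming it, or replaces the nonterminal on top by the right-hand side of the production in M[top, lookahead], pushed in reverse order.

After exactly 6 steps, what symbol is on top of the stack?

step 1: stack=$ S  input=end end int end end then $  — expand S -> end end R
step 2: stack=$ R end end  input=end end int end end then $  — match end
step 3: stack=$ R end  input=end int end end then $  — match end
step 4: stack=$ R  input=int end end then $  — expand R -> int end end then
step 5: stack=$ then end end int  input=int end end then $  — match int
step 6: stack=$ then end end  input=end end then $  — match end
Stack after step 6: $ then end (top = end).

end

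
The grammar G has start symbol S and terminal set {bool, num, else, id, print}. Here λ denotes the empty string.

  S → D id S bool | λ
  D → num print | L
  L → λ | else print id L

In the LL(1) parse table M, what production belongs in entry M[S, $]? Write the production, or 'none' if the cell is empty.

S → λ

FIRST(L): from L→λ we get {λ}; from L→else print id L we get {else}. So FIRST(L) = {λ, else}.
FIRST(D): from D→num print we get {num}; from D→L we get {λ, else}. So FIRST(D) = {λ, else, num}.
FIRST(S): from S→D id S bool we get {else, id, num}; from S→λ we get {λ}. So FIRST(S) = {λ, else, id, num}.
FOLLOW(S) includes $ since S is the start symbol.
FOLLOW(S): in S→D id S bool, S is followed by bool with FIRST {bool}. Thus FOLLOW(S) = {$, bool}.
For S → D id S bool: FIRST(D id S bool) = {else, id, num}, so it goes in M[S, t] for t ∈ {else, id, num}.
For S → λ: FIRST(λ) = {λ}, so it goes in M[S, t] for t ∈ {}; since λ ∈ FIRST, also for every t ∈ FOLLOW(S) = {$, bool}.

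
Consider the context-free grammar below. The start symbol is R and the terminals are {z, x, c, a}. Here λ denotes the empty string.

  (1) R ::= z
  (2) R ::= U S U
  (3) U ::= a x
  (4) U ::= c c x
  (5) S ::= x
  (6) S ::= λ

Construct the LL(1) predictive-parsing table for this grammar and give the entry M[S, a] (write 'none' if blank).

S ::= λ

FIRST(U): from U::=a x we get {a}; from U::=c c x we get {c}. So FIRST(U) = {a, c}.
FIRST(S): from S::=x we get {x}; from S::=λ we get {λ}. So FIRST(S) = {λ, x}.
FIRST(R): from R::=z we get {z}; from R::=U S U we get {a, c}. So FIRST(R) = {a, c, z}.
FOLLOW(R) includes $ since R is the start symbol.
FOLLOW(S): in R::=U S U, S is followed by U with FIRST {a, c}. Thus FOLLOW(S) = {a, c}.
For S ::= x: FIRST(x) = {x}, so it goes in M[S, t] for t ∈ {x}.
For S ::= λ: FIRST(λ) = {λ}, so it goes in M[S, t] for t ∈ {}; since λ ∈ FIRST, also for every t ∈ FOLLOW(S) = {a, c}.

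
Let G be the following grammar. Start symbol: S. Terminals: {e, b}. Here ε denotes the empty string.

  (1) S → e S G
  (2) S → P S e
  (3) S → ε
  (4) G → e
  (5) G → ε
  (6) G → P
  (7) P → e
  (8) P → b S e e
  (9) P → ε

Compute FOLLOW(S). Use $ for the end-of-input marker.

FIRST(P) = {ε, b, e}
FIRST(S) = {ε, b, e}  (via P S e)
FIRST(G) = {ε, b, e}  (via P)
FOLLOW(S) includes $ since S is the start symbol.
FOLLOW(S): in S→e S G, S is followed by G with FIRST {ε, b, e}; in S→e S G, the suffix after S is nullable (adds nothing new); in S→P S e, S is followed by e with FIRST {e}; in P→b S e e, S is followed by e e with FIRST {e}. Thus FOLLOW(S) = {$, b, e}.
FOLLOW(G): in S→e S G, the suffix after G is empty, so FOLLOW(G) ⊇ FOLLOW(S) = {$, b, e}. Thus FOLLOW(G) = {$, b, e}.
FOLLOW(P): in S→P S e, P is followed by S e with FIRST {b, e}; in G→P, the suffix after P is empty, so FOLLOW(P) ⊇ FOLLOW(G) = {$, b, e}. Thus FOLLOW(P) = {$, b, e}.

{$, b, e}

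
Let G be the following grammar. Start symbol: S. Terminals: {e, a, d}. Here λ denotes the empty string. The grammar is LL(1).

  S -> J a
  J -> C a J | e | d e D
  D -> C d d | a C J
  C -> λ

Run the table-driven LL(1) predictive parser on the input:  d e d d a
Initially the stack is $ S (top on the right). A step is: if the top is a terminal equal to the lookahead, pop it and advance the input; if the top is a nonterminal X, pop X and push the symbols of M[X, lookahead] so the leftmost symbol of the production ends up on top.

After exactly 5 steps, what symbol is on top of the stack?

C

step 1: stack=$ S  input=d e d d a $  — expand S -> J a
step 2: stack=$ a J  input=d e d d a $  — expand J -> d e D
step 3: stack=$ a D e d  input=d e d d a $  — match d
step 4: stack=$ a D e  input=e d d a $  — match e
step 5: stack=$ a D  input=d d a $  — expand D -> C d d
Stack after step 5: $ a d d C (top = C).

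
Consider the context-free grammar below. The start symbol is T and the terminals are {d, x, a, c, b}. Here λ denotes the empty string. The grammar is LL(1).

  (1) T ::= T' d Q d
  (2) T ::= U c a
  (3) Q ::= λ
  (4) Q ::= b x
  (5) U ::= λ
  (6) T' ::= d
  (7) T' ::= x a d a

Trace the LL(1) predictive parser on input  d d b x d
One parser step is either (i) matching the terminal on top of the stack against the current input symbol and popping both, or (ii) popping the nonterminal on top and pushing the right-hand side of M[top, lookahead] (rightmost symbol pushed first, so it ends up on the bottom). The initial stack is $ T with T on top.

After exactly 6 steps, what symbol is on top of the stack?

step 1: stack=$ T  input=d d b x d $  — expand T ::= T' d Q d
step 2: stack=$ d Q d T'  input=d d b x d $  — expand T' ::= d
step 3: stack=$ d Q d d  input=d d b x d $  — match d
step 4: stack=$ d Q d  input=d b x d $  — match d
step 5: stack=$ d Q  input=b x d $  — expand Q ::= b x
step 6: stack=$ d x b  input=b x d $  — match b
Stack after step 6: $ d x (top = x).

x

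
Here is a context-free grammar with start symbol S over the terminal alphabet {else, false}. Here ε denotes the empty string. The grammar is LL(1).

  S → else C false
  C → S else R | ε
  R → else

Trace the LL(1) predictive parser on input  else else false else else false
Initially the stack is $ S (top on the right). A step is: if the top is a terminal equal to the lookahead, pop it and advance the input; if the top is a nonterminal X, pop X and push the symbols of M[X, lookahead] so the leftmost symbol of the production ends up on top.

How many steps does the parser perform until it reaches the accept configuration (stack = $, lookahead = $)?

step 1: stack=$ S  input=else else false else else false $  — expand S → else C false
step 2: stack=$ false C else  input=else else false else else false $  — match else
step 3: stack=$ false C  input=else false else else false $  — expand C → S else R
step 4: stack=$ false R else S  input=else false else else false $  — expand S → else C false
step 5: stack=$ false R else false C else  input=else false else else false $  — match else
step 6: stack=$ false R else false C  input=false else else false $  — expand C → ε
step 7: stack=$ false R else false  input=false else else false $  — match false
step 8: stack=$ false R else  input=else else false $  — match else
step 9: stack=$ false R  input=else false $  — expand R → else
step 10: stack=$ false else  input=else false $  — match else
step 11: stack=$ false  input=false $  — match false
Accept reached after 11 steps.

11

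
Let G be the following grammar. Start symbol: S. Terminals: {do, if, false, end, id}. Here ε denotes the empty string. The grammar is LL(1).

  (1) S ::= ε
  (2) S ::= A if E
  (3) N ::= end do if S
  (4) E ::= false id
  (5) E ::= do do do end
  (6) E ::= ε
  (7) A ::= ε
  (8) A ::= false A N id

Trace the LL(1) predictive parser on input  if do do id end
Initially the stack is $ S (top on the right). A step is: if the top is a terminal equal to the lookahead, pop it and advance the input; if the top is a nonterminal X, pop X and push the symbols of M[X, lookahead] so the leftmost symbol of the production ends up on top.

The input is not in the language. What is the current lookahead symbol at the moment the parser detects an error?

     Stack           Input              Action
  1  $ S             if do do id end $  expand S ::= A if E
  2  $ E if A        if do do id end $  expand A ::= ε
  3  $ E if          if do do id end $  match if
  4  $ E             do do id end $     expand E ::= do do do end
  5  $ end do do do  do do id end $     match do
  6  $ end do do     do id end $        match do
  7  $ end do        id end $           error: top is terminal do but lookahead is id

id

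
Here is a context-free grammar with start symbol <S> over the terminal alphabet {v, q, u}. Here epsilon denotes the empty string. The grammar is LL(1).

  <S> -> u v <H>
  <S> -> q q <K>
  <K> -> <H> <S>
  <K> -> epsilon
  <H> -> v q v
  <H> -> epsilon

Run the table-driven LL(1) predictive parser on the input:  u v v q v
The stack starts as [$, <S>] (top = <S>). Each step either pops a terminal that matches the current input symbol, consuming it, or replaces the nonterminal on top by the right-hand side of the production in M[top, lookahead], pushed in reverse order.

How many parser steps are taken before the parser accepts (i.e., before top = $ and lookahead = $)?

7

step 1: stack=$ <S>  input=u v v q v $  — expand <S> -> u v <H>
step 2: stack=$ <H> v u  input=u v v q v $  — match u
step 3: stack=$ <H> v  input=v v q v $  — match v
step 4: stack=$ <H>  input=v q v $  — expand <H> -> v q v
step 5: stack=$ v q v  input=v q v $  — match v
step 6: stack=$ v q  input=q v $  — match q
step 7: stack=$ v  input=v $  — match v
Accept reached after 7 steps.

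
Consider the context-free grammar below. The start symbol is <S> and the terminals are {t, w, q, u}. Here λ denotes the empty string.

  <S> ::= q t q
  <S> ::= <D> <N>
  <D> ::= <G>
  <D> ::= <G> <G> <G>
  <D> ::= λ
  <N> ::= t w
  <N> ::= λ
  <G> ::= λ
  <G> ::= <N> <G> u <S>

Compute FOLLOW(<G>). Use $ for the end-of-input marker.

{$, t, u}

FIRST(<N>) = {λ, t}
FIRST(<G>) = {λ, t, u}  (via <N> <G> u <S>)
FIRST(<D>) = {λ, t, u}  (via <G>, <G> <G> <G>)
FIRST(<S>) = {λ, q, t, u}  (via <D> <N>)
FOLLOW(<S>) includes $ since <S> is the start symbol.
FOLLOW(<S>): in <G>::=<N> <G> u <S>, the suffix after <S> is empty, so FOLLOW(<S>) ⊇ FOLLOW(<G>) = {$, t, u}. Thus FOLLOW(<S>) = {$, t, u}.
FOLLOW(<D>): in <S>::=<D> <N>, <D> is followed by <N> with FIRST {λ, t}; in <S>::=<D> <N>, the suffix after <D> is nullable, so FOLLOW(<D>) ⊇ FOLLOW(<S>) = {$, t, u}. Thus FOLLOW(<D>) = {$, t, u}.
FOLLOW(<N>): in <S>::=<D> <N>, the suffix after <N> is empty, so FOLLOW(<N>) ⊇ FOLLOW(<S>) = {$, t, u}; in <G>::=<N> <G> u <S>, <N> is followed by <G> u <S> with FIRST {t, u}. Thus FOLLOW(<N>) = {$, t, u}.
FOLLOW(<G>): in <D>::=<G>, the suffix after <G> is empty, so FOLLOW(<G>) ⊇ FOLLOW(<D>) = {$, t, u}; in <D>::=<G> <G> <G> (occurrence 1), <G> is followed by <G> <G> with FIRST {λ, t, u}; in <D>::=<G> <G> <G> (occurrence 1), the suffix after <G> is nullable, so FOLLOW(<G>) ⊇ FOLLOW(<D>) = {$, t, u}; in <D>::=<G> <G> <G> (occurrence 2), <G> is followed by <G> with FIRST {λ, t, u}; in <D>::=<G> <G> <G> (occurrence 2), the suffix after <G> is nullable, so FOLLOW(<G>) ⊇ FOLLOW(<D>) = {$, t, u}; in <D>::=<G> <G> <G> (occurrence 3), the suffix after <G> is empty, so FOLLOW(<G>) ⊇ FOLLOW(<D>) = {$, t, u}; in <G>::=<N> <G> u <S>, <G> is followed by u <S> with FIRST {u}. Thus FOLLOW(<G>) = {$, t, u}.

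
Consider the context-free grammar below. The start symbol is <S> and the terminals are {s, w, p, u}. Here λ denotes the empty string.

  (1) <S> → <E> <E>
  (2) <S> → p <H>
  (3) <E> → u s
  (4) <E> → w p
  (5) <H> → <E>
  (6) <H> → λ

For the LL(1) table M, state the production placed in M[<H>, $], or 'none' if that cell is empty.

FIRST(<E>) = {u, w}
FIRST(<S>) = {p, u, w}  (via <E> <E>)
FIRST(<H>) = {λ, u, w}  (via <E>)
FOLLOW(<S>) includes $ since <S> is the start symbol.
FOLLOW(<S>): <S> appears on no right-hand side. Thus FOLLOW(<S>) = {$}.
FOLLOW(<H>): in <S>→p <H>, the suffix after <H> is empty, so FOLLOW(<H>) ⊇ FOLLOW(<S>) = {$}. Thus FOLLOW(<H>) = {$}.
For <H> → <E>: FIRST(<E>) = {u, w}, so it goes in M[<H>, t] for t ∈ {u, w}.
For <H> → λ: FIRST(λ) = {λ}, so it goes in M[<H>, t] for t ∈ {}; since λ ∈ FIRST, also for every t ∈ FOLLOW(<H>) = {$}.

<H> → λ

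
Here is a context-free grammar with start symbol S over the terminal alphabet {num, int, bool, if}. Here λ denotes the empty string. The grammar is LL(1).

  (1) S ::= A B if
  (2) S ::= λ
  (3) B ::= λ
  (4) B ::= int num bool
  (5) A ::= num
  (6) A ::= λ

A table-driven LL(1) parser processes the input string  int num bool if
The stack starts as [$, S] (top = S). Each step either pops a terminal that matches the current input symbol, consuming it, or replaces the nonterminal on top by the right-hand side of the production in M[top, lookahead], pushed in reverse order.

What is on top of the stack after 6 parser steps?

if

step 1: stack=$ S  input=int num bool if $  — expand S ::= A B if
step 2: stack=$ if B A  input=int num bool if $  — expand A ::= λ
step 3: stack=$ if B  input=int num bool if $  — expand B ::= int num bool
step 4: stack=$ if bool num int  input=int num bool if $  — match int
step 5: stack=$ if bool num  input=num bool if $  — match num
step 6: stack=$ if bool  input=bool if $  — match bool
Stack after step 6: $ if (top = if).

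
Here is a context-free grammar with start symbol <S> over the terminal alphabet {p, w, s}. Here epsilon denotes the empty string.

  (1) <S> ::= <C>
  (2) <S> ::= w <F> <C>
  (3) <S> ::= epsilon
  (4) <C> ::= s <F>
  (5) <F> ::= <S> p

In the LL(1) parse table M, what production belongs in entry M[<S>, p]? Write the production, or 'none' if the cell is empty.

FIRST(<C>) = {s}
FIRST(<S>) = {epsilon, s, w}  (via <C>)
FIRST(<F>) = {p, s, w}  (via <S> p)
FOLLOW(<S>) includes $ since <S> is the start symbol.
FOLLOW(<S>): in <F>::=<S> p, <S> is followed by p with FIRST {p}. Thus FOLLOW(<S>) = {$, p}.
For <S> ::= <C>: FIRST(<C>) = {s}, so it goes in M[<S>, t] for t ∈ {s}.
For <S> ::= w <F> <C>: FIRST(w <F> <C>) = {w}, so it goes in M[<S>, t] for t ∈ {w}.
For <S> ::= epsilon: FIRST(epsilon) = {epsilon}, so it goes in M[<S>, t] for t ∈ {}; since epsilon ∈ FIRST, also for every t ∈ FOLLOW(<S>) = {$, p}.

<S> ::= epsilon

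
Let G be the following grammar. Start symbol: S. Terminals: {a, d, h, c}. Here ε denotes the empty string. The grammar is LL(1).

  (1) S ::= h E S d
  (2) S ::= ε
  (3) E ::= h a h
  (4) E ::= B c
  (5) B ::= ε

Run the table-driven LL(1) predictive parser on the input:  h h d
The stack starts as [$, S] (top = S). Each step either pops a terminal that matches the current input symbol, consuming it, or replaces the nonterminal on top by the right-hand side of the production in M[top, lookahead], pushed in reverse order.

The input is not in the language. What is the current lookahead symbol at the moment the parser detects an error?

d

step 1: stack=$ S  input=h h d $  — expand S ::= h E S d
step 2: stack=$ d S E h  input=h h d $  — match h
step 3: stack=$ d S E  input=h d $  — expand E ::= h a h
step 4: stack=$ d S h a h  input=h d $  — match h
step 5: stack=$ d S h a  input=d $  — error: top is terminal a but lookahead is d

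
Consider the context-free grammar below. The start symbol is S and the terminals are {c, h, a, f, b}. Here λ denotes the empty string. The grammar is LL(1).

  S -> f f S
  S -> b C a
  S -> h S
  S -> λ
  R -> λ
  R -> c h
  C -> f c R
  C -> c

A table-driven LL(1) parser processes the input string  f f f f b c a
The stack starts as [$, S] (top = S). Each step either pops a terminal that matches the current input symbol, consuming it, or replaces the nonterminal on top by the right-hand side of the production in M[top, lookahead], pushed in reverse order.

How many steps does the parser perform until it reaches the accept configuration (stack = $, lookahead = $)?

      Stack    Input            Action
   1  $ S      f f f f b c a $  expand S -> f f S
   2  $ S f f  f f f f b c a $  match f
   3  $ S f    f f f b c a $    match f
   4  $ S      f f b c a $      expand S -> f f S
   5  $ S f f  f f b c a $      match f
   6  $ S f    f b c a $        match f
   7  $ S      b c a $          expand S -> b C a
   8  $ a C b  b c a $          match b
   9  $ a C    c a $            expand C -> c
  10  $ a c    c a $            match c
  11  $ a      a $              match a
Accept reached after 11 steps.

11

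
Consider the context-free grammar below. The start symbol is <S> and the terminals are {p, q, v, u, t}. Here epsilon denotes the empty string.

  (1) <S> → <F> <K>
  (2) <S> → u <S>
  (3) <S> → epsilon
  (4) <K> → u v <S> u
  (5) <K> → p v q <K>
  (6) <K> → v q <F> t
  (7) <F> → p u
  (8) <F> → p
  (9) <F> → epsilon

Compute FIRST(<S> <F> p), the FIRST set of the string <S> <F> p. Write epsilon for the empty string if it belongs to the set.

{p, u, v}

FIRST(<K>) = {p, u, v}
FIRST(<F>) = {epsilon, p}
FIRST(<S>) = {epsilon, p, u, v}  (via <F> <K>)
FIRST(<S> <F> p): take FIRST of each symbol in turn, carrying on past any symbol whose FIRST contains epsilon; result {p, u, v}.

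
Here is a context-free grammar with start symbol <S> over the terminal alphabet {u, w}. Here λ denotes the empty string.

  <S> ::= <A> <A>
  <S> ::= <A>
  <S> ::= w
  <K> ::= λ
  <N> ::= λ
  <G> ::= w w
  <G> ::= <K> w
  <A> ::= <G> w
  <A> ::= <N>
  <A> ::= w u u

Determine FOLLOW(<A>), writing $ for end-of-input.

FIRST(<K>) = {λ}
FIRST(<N>) = {λ}
FIRST(<G>) = {w}  (via <K> w)
FIRST(<A>) = {λ, w}  (via <G> w, <N>)
FIRST(<S>) = {λ, w}  (via <A> <A>, <A>)
FOLLOW(<S>) includes $ since <S> is the start symbol.
FOLLOW(<S>): <S> appears on no right-hand side. Thus FOLLOW(<S>) = {$}.
FOLLOW(<K>): in <G>::=<K> w, <K> is followed by w with FIRST {w}. Thus FOLLOW(<K>) = {w}.
FOLLOW(<G>): in <A>::=<G> w, <G> is followed by w with FIRST {w}. Thus FOLLOW(<G>) = {w}.
FOLLOW(<A>): in <S>::=<A> <A> (occurrence 1), <A> is followed by <A> with FIRST {λ, w}; in <S>::=<A> <A> (occurrence 1), the suffix after <A> is nullable, so FOLLOW(<A>) ⊇ FOLLOW(<S>) = {$}; in <S>::=<A> <A> (occurrence 2), the suffix after <A> is empty, so FOLLOW(<A>) ⊇ FOLLOW(<S>) = {$}; in <S>::=<A>, the suffix after <A> is empty, so FOLLOW(<A>) ⊇ FOLLOW(<S>) = {$}. Thus FOLLOW(<A>) = {$, w}.
FOLLOW(<N>): in <A>::=<N>, the suffix after <N> is empty, so FOLLOW(<N>) ⊇ FOLLOW(<A>) = {$, w}. Thus FOLLOW(<N>) = {$, w}.

{$, w}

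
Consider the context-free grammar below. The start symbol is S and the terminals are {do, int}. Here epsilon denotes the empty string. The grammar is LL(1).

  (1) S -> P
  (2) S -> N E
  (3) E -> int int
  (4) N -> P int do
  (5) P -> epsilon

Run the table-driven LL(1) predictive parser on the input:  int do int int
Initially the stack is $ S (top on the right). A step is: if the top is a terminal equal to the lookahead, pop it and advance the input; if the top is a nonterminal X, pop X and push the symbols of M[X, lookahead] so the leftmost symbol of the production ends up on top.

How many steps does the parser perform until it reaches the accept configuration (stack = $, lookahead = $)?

8

     Stack         Input             Action
  1  $ S           int do int int $  expand S -> N E
  2  $ E N         int do int int $  expand N -> P int do
  3  $ E do int P  int do int int $  expand P -> epsilon
  4  $ E do int    int do int int $  match int
  5  $ E do        do int int $      match do
  6  $ E           int int $         expand E -> int int
  7  $ int int     int int $         match int
  8  $ int         int $             match int
Accept reached after 8 steps.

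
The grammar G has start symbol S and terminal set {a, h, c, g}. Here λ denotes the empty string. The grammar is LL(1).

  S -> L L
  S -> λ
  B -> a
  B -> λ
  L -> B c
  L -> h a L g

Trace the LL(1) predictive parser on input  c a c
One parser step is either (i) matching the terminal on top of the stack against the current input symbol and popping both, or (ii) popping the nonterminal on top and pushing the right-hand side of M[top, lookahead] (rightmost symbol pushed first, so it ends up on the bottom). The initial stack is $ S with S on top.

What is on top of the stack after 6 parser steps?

     Stack    Input    Action
  1  $ S      c a c $  expand S -> L L
  2  $ L L    c a c $  expand L -> B c
  3  $ L c B  c a c $  expand B -> λ
  4  $ L c    c a c $  match c
  5  $ L      a c $    expand L -> B c
  6  $ c B    a c $    expand B -> a
Stack after step 6: $ c a (top = a).

a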